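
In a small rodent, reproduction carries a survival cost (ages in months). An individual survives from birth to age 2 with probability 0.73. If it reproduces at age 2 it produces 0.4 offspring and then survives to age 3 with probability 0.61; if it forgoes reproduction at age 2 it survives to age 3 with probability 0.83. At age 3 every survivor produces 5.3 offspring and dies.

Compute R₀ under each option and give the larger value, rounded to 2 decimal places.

breed at age 2: R₀ = 0.73 × (0.4 + 0.61 × 5.3) = 0.73 × 3.6330 = 2.6521
delay to age 3: R₀ = 0.73 × (0.83 × 5.3) = 0.73 × 4.3990 = 3.2113
Higher: delay to age 3 (3.2113).

3.21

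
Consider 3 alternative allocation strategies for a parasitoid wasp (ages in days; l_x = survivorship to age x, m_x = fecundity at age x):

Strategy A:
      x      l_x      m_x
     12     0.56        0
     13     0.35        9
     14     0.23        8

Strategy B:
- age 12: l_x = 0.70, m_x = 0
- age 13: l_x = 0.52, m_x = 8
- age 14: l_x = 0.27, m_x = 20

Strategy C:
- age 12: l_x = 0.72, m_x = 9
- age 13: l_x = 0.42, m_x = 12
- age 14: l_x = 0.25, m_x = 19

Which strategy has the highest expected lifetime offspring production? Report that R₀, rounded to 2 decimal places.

16.27

Strategy A: R₀ = 0.56×0 + 0.35×9 + 0.23×8 = 4.9900
Strategy B: R₀ = 0.70×0 + 0.52×8 + 0.27×20 = 9.5600
Strategy C: R₀ = 0.72×9 + 0.42×12 + 0.25×19 = 16.2700
Highest R₀: strategy C with 16.2700.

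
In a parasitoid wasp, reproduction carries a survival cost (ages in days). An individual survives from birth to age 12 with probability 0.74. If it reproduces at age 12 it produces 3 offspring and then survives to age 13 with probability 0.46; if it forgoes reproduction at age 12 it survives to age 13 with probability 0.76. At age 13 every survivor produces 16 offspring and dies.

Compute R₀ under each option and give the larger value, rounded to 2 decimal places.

9.00

breed at age 12: R₀ = 0.74 × (3 + 0.46 × 16) = 0.74 × 10.3600 = 7.6664
delay to age 13: R₀ = 0.74 × (0.76 × 16) = 0.74 × 12.1600 = 8.9984
Higher: delay to age 13 (8.9984).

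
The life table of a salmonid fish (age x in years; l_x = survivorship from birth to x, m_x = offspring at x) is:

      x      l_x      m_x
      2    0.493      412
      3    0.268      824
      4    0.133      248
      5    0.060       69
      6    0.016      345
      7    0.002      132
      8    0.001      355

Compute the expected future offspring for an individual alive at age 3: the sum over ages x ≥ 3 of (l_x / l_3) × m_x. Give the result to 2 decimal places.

985.43

l_3 = 0.268. Conditional survival from age 3 to x is l_x / l_3.
  x=3: (0.268/0.268) × 824 = 824.0000
  x=4: (0.133/0.268) × 248 = 123.0746
  x=5: (0.060/0.268) × 69 = 15.4478
  x=6: (0.016/0.268) × 345 = 20.5970
  x=7: (0.002/0.268) × 132 = 0.9851
  x=8: (0.001/0.268) × 355 = 1.3246
Sum = 824.0000 + 123.0746 + 15.4478 + 20.5970 + 0.9851 + 1.3246 = 985.4291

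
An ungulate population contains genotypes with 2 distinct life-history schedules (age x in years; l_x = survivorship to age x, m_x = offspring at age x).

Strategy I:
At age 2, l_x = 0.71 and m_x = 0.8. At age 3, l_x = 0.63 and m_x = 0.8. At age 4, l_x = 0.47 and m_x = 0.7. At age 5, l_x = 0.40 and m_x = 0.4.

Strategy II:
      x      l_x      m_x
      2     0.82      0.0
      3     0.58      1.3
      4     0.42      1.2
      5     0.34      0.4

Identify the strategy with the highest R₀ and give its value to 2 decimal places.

1.56

Strategy I: R₀ = 0.71×0.8 + 0.63×0.8 + 0.47×0.7 + 0.40×0.4 = 1.5610
Strategy II: R₀ = 0.82×0.0 + 0.58×1.3 + 0.42×1.2 + 0.34×0.4 = 1.3940
Highest R₀: strategy I with 1.5610.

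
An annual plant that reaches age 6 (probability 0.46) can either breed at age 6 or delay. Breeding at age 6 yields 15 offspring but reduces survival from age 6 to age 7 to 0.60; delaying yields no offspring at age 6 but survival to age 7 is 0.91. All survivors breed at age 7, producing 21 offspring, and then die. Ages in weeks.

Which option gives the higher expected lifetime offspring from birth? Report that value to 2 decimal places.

12.70

breed at age 6: R₀ = 0.46 × (15 + 0.60 × 21) = 0.46 × 27.6000 = 12.6960
delay to age 7: R₀ = 0.46 × (0.91 × 21) = 0.46 × 19.1100 = 8.7906
Higher: breed at age 6 (12.6960).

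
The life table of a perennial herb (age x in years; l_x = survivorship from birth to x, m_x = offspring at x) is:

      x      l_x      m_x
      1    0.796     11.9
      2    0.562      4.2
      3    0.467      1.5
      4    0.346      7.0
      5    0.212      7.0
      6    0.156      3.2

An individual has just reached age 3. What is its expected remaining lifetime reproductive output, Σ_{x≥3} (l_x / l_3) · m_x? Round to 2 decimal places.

10.93

l_3 = 0.467. Conditional survival from age 3 to x is l_x / l_3.
  x=3: (0.467/0.467) × 1.5 = 1.5000
  x=4: (0.346/0.467) × 7.0 = 5.1863
  x=5: (0.212/0.467) × 7.0 = 3.1777
  x=6: (0.156/0.467) × 3.2 = 1.0690
Sum = 1.5000 + 5.1863 + 3.1777 + 1.0690 = 10.9330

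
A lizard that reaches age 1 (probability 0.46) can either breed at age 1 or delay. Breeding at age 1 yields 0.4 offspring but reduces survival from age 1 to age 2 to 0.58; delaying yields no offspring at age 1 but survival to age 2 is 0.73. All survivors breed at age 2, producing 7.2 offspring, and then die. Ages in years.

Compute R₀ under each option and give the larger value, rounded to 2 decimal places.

2.42

breed at age 1: R₀ = 0.46 × (0.4 + 0.58 × 7.2) = 0.46 × 4.5760 = 2.1050
delay to age 2: R₀ = 0.46 × (0.73 × 7.2) = 0.46 × 5.2560 = 2.4178
Higher: delay to age 2 (2.4178).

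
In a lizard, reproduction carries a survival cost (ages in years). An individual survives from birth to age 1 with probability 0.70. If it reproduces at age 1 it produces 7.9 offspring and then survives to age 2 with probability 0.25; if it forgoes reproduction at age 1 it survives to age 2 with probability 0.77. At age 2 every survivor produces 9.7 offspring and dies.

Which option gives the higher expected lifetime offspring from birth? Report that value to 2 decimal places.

breed at age 1: R₀ = 0.70 × (7.9 + 0.25 × 9.7) = 0.70 × 10.3250 = 7.2275
delay to age 2: R₀ = 0.70 × (0.77 × 9.7) = 0.70 × 7.4690 = 5.2283
Higher: breed at age 1 (7.2275).

7.23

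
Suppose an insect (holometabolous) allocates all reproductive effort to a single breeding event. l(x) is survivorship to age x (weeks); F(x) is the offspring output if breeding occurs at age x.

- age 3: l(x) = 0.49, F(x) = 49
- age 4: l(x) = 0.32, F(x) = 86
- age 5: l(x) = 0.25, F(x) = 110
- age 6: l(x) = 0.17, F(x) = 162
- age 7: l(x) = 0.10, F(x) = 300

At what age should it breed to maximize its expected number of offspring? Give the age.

7

Expected offspring if breeding at age x = l(x) × F(x):
  age 3: 0.49 × 49 = 24.010
  age 4: 0.32 × 86 = 27.520
  age 5: 0.25 × 110 = 27.500
  age 6: 0.17 × 162 = 27.540
  age 7: 0.10 × 300 = 30.000
Maximum at age 7 (30.000).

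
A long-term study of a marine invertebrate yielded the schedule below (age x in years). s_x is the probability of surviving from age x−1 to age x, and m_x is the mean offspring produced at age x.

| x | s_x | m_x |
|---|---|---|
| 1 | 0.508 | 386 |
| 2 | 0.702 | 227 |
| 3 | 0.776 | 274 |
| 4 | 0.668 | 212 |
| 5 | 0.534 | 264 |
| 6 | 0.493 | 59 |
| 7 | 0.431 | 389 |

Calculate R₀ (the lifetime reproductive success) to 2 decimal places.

Survivorship from birth: l_x = s_1·s_2·…·s_x.
  l_1 = 0.50800
  l_2 = 0.35662
  l_3 = 0.27673
  l_4 = 0.18486
  l_5 = 0.09871
  l_6 = 0.04867
  l_7 = 0.02098
R₀ = Σ l_x m_x:
  age 1: 0.50800 × 386 = 196.0880
  age 2: 0.35662 × 227 = 80.9527
  age 3: 0.27673 × 274 = 75.8240
  age 4: 0.18486 × 212 = 39.1903
  age 5: 0.09871 × 264 = 26.0594
  age 6: 0.04867 × 59 = 2.8715
  age 7: 0.02098 × 389 = 8.1612
R₀ = 196.0880 + 80.9527 + 75.8240 + 39.1903 + 26.0594 + 2.8715 + 8.1612 = 429.1473

429.15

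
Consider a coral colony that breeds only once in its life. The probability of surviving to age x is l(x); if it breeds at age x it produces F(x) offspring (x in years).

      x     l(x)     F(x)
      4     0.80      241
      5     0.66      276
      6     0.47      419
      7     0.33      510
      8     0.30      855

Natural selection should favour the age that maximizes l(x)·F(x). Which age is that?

8

Expected offspring if breeding at age x = l(x) × F(x):
  age 4: 0.80 × 241 = 192.800
  age 5: 0.66 × 276 = 182.160
  age 6: 0.47 × 419 = 196.930
  age 7: 0.33 × 510 = 168.300
  age 8: 0.30 × 855 = 256.500
Maximum at age 8 (256.500).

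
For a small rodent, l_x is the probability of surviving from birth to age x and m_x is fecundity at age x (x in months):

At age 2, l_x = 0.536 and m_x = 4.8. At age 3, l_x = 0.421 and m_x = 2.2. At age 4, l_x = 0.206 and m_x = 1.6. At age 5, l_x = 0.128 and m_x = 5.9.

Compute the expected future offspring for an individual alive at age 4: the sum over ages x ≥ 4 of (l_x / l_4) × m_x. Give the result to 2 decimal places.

5.27

l_4 = 0.206. Conditional survival from age 4 to x is l_x / l_4.
  x=4: (0.206/0.206) × 1.6 = 1.6000
  x=5: (0.128/0.206) × 5.9 = 3.6660
Sum = 1.6000 + 3.6660 = 5.2660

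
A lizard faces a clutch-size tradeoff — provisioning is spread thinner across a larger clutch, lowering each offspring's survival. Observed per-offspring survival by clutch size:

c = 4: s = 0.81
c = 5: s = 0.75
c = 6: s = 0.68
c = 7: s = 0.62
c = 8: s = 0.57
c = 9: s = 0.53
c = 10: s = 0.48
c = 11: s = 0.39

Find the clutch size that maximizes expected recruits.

10

Expected recruits = c × s(c):
  c=4: 4 × 0.81 = 3.240
  c=5: 5 × 0.75 = 3.750
  c=6: 6 × 0.68 = 4.080
  c=7: 7 × 0.62 = 4.340
  c=8: 8 × 0.57 = 4.560
  c=9: 9 × 0.53 = 4.770
  c=10: 10 × 0.48 = 4.800
  c=11: 11 × 0.39 = 4.290
Maximum at c = 10 (4.800 recruits).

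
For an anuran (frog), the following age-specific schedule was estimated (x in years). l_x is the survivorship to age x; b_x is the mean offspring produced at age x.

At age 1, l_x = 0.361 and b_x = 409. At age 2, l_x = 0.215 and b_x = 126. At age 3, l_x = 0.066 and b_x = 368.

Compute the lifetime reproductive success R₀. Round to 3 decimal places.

199.027

R₀ = Σ l_x b_x:
  age 1: 0.361 × 409 = 147.6490
  age 2: 0.215 × 126 = 27.0900
  age 3: 0.066 × 368 = 24.2880
R₀ = 147.6490 + 27.0900 + 24.2880 = 199.0270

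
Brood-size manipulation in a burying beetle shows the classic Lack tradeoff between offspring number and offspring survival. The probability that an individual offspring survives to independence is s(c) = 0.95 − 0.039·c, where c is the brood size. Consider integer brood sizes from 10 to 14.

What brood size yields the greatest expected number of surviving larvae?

Expected surviving larvae = c × s(c):
  c=10: 10 × 0.560 = 5.600
  c=11: 11 × 0.521 = 5.731
  c=12: 12 × 0.482 = 5.784
  c=13: 13 × 0.443 = 5.759
  c=14: 14 × 0.404 = 5.656
Maximum at c = 12 (5.784 surviving larvae).

12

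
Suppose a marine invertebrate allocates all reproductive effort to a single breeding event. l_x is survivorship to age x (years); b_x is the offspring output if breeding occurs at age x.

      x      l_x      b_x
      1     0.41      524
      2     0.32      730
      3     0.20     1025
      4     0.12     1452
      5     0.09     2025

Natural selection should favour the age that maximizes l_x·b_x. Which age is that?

2

Expected offspring if breeding at age x = l_x × b_x:
  age 1: 0.41 × 524 = 214.840
  age 2: 0.32 × 730 = 233.600
  age 3: 0.20 × 1025 = 205.000
  age 4: 0.12 × 1452 = 174.240
  age 5: 0.09 × 2025 = 182.250
Maximum at age 2 (233.600).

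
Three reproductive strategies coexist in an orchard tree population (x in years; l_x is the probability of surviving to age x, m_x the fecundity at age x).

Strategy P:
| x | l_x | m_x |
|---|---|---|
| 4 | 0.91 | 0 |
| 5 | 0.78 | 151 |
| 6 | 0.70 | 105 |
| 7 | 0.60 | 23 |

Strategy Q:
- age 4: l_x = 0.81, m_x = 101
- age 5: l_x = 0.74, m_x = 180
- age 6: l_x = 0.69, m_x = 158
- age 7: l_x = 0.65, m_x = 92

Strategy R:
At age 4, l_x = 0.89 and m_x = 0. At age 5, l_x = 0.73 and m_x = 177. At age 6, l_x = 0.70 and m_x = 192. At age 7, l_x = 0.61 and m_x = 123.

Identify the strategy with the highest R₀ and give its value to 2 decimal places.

Strategy P: R₀ = 0.91×0 + 0.78×151 + 0.70×105 + 0.60×23 = 205.0800
Strategy Q: R₀ = 0.81×101 + 0.74×180 + 0.69×158 + 0.65×92 = 383.8300
Strategy R: R₀ = 0.89×0 + 0.73×177 + 0.70×192 + 0.61×123 = 338.6400
Highest R₀: strategy Q with 383.8300.

383.83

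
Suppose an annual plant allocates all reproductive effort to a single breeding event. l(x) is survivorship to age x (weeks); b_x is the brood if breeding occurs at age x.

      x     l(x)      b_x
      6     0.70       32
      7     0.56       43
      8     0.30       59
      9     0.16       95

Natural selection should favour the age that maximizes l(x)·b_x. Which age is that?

7

Expected offspring if breeding at age x = l(x) × b_x:
  age 6: 0.70 × 32 = 22.400
  age 7: 0.56 × 43 = 24.080
  age 8: 0.30 × 59 = 17.700
  age 9: 0.16 × 95 = 15.200
Maximum at age 7 (24.080).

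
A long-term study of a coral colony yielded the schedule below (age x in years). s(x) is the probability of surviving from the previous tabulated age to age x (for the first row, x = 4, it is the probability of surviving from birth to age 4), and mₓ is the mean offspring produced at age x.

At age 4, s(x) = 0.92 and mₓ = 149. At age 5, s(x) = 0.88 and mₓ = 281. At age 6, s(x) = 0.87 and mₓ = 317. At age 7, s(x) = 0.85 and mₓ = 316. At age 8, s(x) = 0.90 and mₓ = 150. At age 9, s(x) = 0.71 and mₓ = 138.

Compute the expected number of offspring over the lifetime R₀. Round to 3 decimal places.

Survivorship from birth: l_x = s_4·s_5·…·s_x.
  l_4 = 0.92000
  l_5 = 0.80960
  l_6 = 0.70435
  l_7 = 0.59870
  l_8 = 0.53883
  l_9 = 0.38257
R₀ = Σ l_x mₓ:
  age 4: 0.92000 × 149 = 137.0800
  age 5: 0.80960 × 281 = 227.4976
  age 6: 0.70435 × 317 = 223.2790
  age 7: 0.59870 × 316 = 189.1892
  age 8: 0.53883 × 150 = 80.8245
  age 9: 0.38257 × 138 = 52.7947
R₀ = 137.0800 + 227.4976 + 223.2790 + 189.1892 + 80.8245 + 52.7947 = 910.6649

910.665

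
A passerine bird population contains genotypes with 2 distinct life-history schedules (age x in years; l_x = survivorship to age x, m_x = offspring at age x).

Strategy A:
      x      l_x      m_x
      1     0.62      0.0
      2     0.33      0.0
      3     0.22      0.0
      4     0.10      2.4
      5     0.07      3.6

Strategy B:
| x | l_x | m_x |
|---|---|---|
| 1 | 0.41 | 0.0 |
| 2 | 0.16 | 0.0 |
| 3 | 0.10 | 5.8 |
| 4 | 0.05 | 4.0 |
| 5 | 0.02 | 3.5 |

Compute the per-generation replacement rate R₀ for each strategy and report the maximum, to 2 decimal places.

Strategy A: R₀ = 0.62×0.0 + 0.33×0.0 + 0.22×0.0 + 0.10×2.4 + 0.07×3.6 = 0.4920
Strategy B: R₀ = 0.41×0.0 + 0.16×0.0 + 0.10×5.8 + 0.05×4.0 + 0.02×3.5 = 0.8500
Highest R₀: strategy B with 0.8500.

0.85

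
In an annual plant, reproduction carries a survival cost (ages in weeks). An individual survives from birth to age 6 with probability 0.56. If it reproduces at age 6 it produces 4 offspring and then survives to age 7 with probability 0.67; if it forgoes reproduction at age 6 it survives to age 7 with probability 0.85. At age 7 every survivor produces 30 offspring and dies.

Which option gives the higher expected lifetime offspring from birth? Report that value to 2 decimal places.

breed at age 6: R₀ = 0.56 × (4 + 0.67 × 30) = 0.56 × 24.1000 = 13.4960
delay to age 7: R₀ = 0.56 × (0.85 × 30) = 0.56 × 25.5000 = 14.2800
Higher: delay to age 7 (14.2800).

14.28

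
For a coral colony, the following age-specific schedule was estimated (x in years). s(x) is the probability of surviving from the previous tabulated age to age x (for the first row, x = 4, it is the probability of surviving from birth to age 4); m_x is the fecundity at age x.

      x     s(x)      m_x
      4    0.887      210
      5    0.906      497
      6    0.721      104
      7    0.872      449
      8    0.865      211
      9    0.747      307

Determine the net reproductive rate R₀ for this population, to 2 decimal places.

Survivorship from birth: l_x = s_4·s_5·…·s_x.
  l_4 = 0.88700
  l_5 = 0.80362
  l_6 = 0.57941
  l_7 = 0.50525
  l_8 = 0.43704
  l_9 = 0.32647
R₀ = Σ l_x m_x:
  age 4: 0.88700 × 210 = 186.2700
  age 5: 0.80362 × 497 = 399.3991
  age 6: 0.57941 × 104 = 60.2586
  age 7: 0.50525 × 449 = 226.8572
  age 8: 0.43704 × 211 = 92.2154
  age 9: 0.32647 × 307 = 100.2263
R₀ = 186.2700 + 399.3991 + 60.2586 + 226.8572 + 92.2154 + 100.2263 = 1065.2268

1065.23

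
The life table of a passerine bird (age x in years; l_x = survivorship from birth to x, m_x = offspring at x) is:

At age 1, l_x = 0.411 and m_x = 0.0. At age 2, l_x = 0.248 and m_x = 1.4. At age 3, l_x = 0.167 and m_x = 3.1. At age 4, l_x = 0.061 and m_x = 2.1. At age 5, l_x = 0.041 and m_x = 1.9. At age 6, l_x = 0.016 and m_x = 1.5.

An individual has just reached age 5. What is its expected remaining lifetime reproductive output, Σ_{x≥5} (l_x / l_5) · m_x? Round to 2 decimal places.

2.49

l_5 = 0.041. Conditional survival from age 5 to x is l_x / l_5.
  x=5: (0.041/0.041) × 1.9 = 1.9000
  x=6: (0.016/0.041) × 1.5 = 0.5854
Sum = 1.9000 + 0.5854 = 2.4854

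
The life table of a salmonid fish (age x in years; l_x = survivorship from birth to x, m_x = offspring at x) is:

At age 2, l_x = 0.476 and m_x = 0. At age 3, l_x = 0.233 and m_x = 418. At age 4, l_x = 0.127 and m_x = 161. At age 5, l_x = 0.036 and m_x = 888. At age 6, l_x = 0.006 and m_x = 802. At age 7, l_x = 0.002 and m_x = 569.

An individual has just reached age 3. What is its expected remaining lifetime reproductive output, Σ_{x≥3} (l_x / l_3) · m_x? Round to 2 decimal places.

l_3 = 0.233. Conditional survival from age 3 to x is l_x / l_3.
  x=3: (0.233/0.233) × 418 = 418.0000
  x=4: (0.127/0.233) × 161 = 87.7554
  x=5: (0.036/0.233) × 888 = 137.2017
  x=6: (0.006/0.233) × 802 = 20.6524
  x=7: (0.002/0.233) × 569 = 4.8841
Sum = 418.0000 + 87.7554 + 137.2017 + 20.6524 + 4.8841 = 668.4936

668.49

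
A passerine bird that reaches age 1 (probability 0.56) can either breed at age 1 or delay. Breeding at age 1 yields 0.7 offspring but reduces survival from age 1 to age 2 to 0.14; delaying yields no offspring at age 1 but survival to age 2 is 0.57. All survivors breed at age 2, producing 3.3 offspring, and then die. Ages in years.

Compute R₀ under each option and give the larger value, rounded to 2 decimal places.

breed at age 1: R₀ = 0.56 × (0.7 + 0.14 × 3.3) = 0.56 × 1.1620 = 0.6507
delay to age 2: R₀ = 0.56 × (0.57 × 3.3) = 0.56 × 1.8810 = 1.0534
Higher: delay to age 2 (1.0534).

1.05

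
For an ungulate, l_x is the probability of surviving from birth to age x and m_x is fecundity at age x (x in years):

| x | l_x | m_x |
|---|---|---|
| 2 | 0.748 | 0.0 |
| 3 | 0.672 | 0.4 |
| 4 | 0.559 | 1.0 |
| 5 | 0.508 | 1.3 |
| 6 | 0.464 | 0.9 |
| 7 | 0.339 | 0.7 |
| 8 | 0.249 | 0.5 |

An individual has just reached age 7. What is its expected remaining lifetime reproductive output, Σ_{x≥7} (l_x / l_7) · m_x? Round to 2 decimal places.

1.07

l_7 = 0.339. Conditional survival from age 7 to x is l_x / l_7.
  x=7: (0.339/0.339) × 0.7 = 0.7000
  x=8: (0.249/0.339) × 0.5 = 0.3673
Sum = 0.7000 + 0.3673 = 1.0673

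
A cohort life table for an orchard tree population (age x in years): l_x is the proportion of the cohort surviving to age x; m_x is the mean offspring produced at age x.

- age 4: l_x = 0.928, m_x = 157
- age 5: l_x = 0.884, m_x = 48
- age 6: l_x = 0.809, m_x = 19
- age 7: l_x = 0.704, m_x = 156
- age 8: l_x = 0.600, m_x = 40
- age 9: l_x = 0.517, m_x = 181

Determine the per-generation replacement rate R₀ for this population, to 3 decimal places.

R₀ = Σ l_x m_x:
  age 4: 0.928 × 157 = 145.6960
  age 5: 0.884 × 48 = 42.4320
  age 6: 0.809 × 19 = 15.3710
  age 7: 0.704 × 156 = 109.8240
  age 8: 0.600 × 40 = 24.0000
  age 9: 0.517 × 181 = 93.5770
R₀ = 145.6960 + 42.4320 + 15.3710 + 109.8240 + 24.0000 + 93.5770 = 430.9000

430.900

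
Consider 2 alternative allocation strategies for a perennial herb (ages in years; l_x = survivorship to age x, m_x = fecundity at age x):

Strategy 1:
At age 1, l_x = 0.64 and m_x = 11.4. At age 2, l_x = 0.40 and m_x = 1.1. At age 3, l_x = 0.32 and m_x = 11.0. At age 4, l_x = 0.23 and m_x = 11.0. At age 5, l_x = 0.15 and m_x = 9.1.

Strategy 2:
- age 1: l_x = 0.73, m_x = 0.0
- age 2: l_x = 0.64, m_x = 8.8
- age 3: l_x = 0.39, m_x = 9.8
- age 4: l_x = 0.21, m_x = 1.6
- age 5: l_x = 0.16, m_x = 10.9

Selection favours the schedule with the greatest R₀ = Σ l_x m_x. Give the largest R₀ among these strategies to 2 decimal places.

15.15

Strategy 1: R₀ = 0.64×11.4 + 0.40×1.1 + 0.32×11.0 + 0.23×11.0 + 0.15×9.1 = 15.1510
Strategy 2: R₀ = 0.73×0.0 + 0.64×8.8 + 0.39×9.8 + 0.21×1.6 + 0.16×10.9 = 11.5340
Highest R₀: strategy 1 with 15.1510.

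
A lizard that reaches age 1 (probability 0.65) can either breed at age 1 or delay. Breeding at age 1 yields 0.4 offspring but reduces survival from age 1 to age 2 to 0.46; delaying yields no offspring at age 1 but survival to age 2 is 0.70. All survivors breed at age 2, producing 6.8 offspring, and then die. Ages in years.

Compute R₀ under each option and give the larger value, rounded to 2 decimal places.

breed at age 1: R₀ = 0.65 × (0.4 + 0.46 × 6.8) = 0.65 × 3.5280 = 2.2932
delay to age 2: R₀ = 0.65 × (0.70 × 6.8) = 0.65 × 4.7600 = 3.0940
Higher: delay to age 2 (3.0940).

3.09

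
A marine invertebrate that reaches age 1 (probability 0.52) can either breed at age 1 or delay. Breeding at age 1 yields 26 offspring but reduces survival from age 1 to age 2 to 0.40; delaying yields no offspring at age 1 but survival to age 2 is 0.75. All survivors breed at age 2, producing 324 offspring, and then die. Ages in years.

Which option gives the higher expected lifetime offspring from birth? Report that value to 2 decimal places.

126.36

breed at age 1: R₀ = 0.52 × (26 + 0.40 × 324) = 0.52 × 155.6000 = 80.9120
delay to age 2: R₀ = 0.52 × (0.75 × 324) = 0.52 × 243.0000 = 126.3600
Higher: delay to age 2 (126.3600).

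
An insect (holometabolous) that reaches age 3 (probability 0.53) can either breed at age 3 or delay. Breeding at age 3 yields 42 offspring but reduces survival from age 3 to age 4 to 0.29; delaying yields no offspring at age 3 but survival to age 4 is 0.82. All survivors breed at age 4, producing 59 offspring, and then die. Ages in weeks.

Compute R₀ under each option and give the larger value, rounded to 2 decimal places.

breed at age 3: R₀ = 0.53 × (42 + 0.29 × 59) = 0.53 × 59.1100 = 31.3283
delay to age 4: R₀ = 0.53 × (0.82 × 59) = 0.53 × 48.3800 = 25.6414
Higher: breed at age 3 (31.3283).

31.33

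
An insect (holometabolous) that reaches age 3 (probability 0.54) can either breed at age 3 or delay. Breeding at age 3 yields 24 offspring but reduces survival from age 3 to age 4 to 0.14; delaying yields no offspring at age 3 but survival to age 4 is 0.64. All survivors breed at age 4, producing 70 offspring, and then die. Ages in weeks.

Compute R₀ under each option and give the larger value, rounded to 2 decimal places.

24.19

breed at age 3: R₀ = 0.54 × (24 + 0.14 × 70) = 0.54 × 33.8000 = 18.2520
delay to age 4: R₀ = 0.54 × (0.64 × 70) = 0.54 × 44.8000 = 24.1920
Higher: delay to age 4 (24.1920).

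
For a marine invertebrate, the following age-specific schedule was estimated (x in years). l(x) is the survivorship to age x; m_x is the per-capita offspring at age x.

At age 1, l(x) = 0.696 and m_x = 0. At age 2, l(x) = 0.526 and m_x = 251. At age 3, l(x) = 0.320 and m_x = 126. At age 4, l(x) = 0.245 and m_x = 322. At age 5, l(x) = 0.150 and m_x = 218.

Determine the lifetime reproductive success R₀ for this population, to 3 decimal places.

283.936

R₀ = Σ l(x) m_x:
  age 1: 0.696 × 0 = 0.0000
  age 2: 0.526 × 251 = 132.0260
  age 3: 0.320 × 126 = 40.3200
  age 4: 0.245 × 322 = 78.8900
  age 5: 0.150 × 218 = 32.7000
R₀ = 0.0000 + 132.0260 + 40.3200 + 78.8900 + 32.7000 = 283.9360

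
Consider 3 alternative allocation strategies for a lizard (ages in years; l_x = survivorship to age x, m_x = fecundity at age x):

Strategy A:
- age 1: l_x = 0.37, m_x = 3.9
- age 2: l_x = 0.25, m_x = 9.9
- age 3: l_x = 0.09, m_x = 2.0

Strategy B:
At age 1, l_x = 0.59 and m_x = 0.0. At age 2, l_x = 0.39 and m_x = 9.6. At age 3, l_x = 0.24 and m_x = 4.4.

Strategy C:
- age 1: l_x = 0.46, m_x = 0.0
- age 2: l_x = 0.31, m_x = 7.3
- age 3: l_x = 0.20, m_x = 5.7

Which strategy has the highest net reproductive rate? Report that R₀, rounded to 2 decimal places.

Strategy A: R₀ = 0.37×3.9 + 0.25×9.9 + 0.09×2.0 = 4.0980
Strategy B: R₀ = 0.59×0.0 + 0.39×9.6 + 0.24×4.4 = 4.8000
Strategy C: R₀ = 0.46×0.0 + 0.31×7.3 + 0.20×5.7 = 3.4030
Highest R₀: strategy B with 4.8000.

4.80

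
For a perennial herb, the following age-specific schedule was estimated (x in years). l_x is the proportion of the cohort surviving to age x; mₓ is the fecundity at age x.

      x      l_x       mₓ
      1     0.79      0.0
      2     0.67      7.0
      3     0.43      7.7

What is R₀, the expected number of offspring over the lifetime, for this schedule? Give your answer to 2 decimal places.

8.00

R₀ = Σ l_x mₓ:
  age 1: 0.79 × 0.0 = 0.0000
  age 2: 0.67 × 7.0 = 4.6900
  age 3: 0.43 × 7.7 = 3.3110
R₀ = 0.0000 + 4.6900 + 3.3110 = 8.0010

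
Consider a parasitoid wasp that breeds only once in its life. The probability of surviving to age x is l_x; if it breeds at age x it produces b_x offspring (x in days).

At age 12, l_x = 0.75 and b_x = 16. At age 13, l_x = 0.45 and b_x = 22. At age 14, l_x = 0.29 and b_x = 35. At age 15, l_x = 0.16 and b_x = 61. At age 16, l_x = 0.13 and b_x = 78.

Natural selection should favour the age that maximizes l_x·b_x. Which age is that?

Expected offspring if breeding at age x = l_x × b_x:
  age 12: 0.75 × 16 = 12.000
  age 13: 0.45 × 22 = 9.900
  age 14: 0.29 × 35 = 10.150
  age 15: 0.16 × 61 = 9.760
  age 16: 0.13 × 78 = 10.140
Maximum at age 12 (12.000).

12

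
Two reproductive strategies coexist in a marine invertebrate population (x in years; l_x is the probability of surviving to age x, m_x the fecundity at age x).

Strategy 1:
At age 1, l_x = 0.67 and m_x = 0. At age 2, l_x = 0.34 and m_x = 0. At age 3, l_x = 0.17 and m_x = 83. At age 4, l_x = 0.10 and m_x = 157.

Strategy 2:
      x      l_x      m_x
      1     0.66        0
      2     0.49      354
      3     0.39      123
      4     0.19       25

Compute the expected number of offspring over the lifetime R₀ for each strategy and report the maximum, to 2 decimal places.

226.18

Strategy 1: R₀ = 0.67×0 + 0.34×0 + 0.17×83 + 0.10×157 = 29.8100
Strategy 2: R₀ = 0.66×0 + 0.49×354 + 0.39×123 + 0.19×25 = 226.1800
Highest R₀: strategy 2 with 226.1800.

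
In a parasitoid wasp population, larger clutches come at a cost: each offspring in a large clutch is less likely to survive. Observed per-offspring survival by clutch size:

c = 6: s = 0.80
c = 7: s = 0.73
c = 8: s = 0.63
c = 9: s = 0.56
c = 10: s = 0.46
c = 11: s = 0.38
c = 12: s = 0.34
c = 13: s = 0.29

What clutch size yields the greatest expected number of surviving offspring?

7

Expected surviving offspring = c × s(c):
  c=6: 6 × 0.80 = 4.800
  c=7: 7 × 0.73 = 5.110
  c=8: 8 × 0.63 = 5.040
  c=9: 9 × 0.56 = 5.040
  c=10: 10 × 0.46 = 4.600
  c=11: 11 × 0.38 = 4.180
  c=12: 12 × 0.34 = 4.080
  c=13: 13 × 0.29 = 3.770
Maximum at c = 7 (5.110 surviving offspring).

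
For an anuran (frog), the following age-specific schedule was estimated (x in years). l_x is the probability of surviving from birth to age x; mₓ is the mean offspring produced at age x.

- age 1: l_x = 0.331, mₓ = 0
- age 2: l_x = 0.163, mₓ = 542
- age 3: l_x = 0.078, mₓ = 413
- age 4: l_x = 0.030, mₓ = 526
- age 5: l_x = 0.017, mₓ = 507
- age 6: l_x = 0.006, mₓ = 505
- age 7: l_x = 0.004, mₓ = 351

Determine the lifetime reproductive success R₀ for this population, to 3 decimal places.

R₀ = Σ l_x mₓ:
  age 1: 0.331 × 0 = 0.0000
  age 2: 0.163 × 542 = 88.3460
  age 3: 0.078 × 413 = 32.2140
  age 4: 0.030 × 526 = 15.7800
  age 5: 0.017 × 507 = 8.6190
  age 6: 0.006 × 505 = 3.0300
  age 7: 0.004 × 351 = 1.4040
R₀ = 0.0000 + 88.3460 + 32.2140 + 15.7800 + 8.6190 + 3.0300 + 1.4040 = 149.3930

149.393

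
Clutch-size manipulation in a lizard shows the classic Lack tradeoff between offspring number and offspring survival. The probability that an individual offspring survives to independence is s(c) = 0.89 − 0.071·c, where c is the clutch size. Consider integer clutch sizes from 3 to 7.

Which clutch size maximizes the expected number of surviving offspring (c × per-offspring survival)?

6

Expected surviving offspring = c × s(c):
  c=3: 3 × 0.677 = 2.031
  c=4: 4 × 0.606 = 2.424
  c=5: 5 × 0.535 = 2.675
  c=6: 6 × 0.464 = 2.784
  c=7: 7 × 0.393 = 2.751
Maximum at c = 6 (2.784 surviving offspring).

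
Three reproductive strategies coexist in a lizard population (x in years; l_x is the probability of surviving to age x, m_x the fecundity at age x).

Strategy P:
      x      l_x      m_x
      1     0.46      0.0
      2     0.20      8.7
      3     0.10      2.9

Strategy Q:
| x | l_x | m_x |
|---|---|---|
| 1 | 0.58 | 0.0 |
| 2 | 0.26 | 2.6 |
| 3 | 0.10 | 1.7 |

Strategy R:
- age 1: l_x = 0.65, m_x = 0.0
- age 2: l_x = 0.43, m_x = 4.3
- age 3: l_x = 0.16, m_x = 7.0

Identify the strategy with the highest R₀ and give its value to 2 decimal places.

Strategy P: R₀ = 0.46×0.0 + 0.20×8.7 + 0.10×2.9 = 2.0300
Strategy Q: R₀ = 0.58×0.0 + 0.26×2.6 + 0.10×1.7 = 0.8460
Strategy R: R₀ = 0.65×0.0 + 0.43×4.3 + 0.16×7.0 = 2.9690
Highest R₀: strategy R with 2.9690.

2.97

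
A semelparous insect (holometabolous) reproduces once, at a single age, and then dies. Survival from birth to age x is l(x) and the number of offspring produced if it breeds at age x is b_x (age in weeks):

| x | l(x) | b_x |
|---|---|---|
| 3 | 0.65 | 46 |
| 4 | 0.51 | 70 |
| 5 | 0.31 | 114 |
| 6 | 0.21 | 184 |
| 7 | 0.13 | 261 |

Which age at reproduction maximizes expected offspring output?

6

Expected offspring if breeding at age x = l(x) × b_x:
  age 3: 0.65 × 46 = 29.900
  age 4: 0.51 × 70 = 35.700
  age 5: 0.31 × 114 = 35.340
  age 6: 0.21 × 184 = 38.640
  age 7: 0.13 × 261 = 33.930
Maximum at age 6 (38.640).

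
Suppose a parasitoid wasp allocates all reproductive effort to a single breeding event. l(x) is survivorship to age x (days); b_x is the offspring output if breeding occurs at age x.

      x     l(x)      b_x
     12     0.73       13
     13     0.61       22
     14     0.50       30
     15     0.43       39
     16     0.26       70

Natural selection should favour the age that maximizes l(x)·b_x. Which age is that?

16

Expected offspring if breeding at age x = l(x) × b_x:
  age 12: 0.73 × 13 = 9.490
  age 13: 0.61 × 22 = 13.420
  age 14: 0.50 × 30 = 15.000
  age 15: 0.43 × 39 = 16.770
  age 16: 0.26 × 70 = 18.200
Maximum at age 16 (18.200).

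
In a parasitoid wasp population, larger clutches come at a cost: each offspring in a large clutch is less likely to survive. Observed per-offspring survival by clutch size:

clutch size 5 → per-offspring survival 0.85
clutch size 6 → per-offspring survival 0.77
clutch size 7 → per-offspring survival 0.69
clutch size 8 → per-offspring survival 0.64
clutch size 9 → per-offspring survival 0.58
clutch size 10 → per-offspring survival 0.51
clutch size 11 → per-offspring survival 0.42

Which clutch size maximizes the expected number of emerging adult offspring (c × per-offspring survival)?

9

Expected emerging adult offspring = c × s(c):
  c=5: 5 × 0.85 = 4.250
  c=6: 6 × 0.77 = 4.620
  c=7: 7 × 0.69 = 4.830
  c=8: 8 × 0.64 = 5.120
  c=9: 9 × 0.58 = 5.220
  c=10: 10 × 0.51 = 5.100
  c=11: 11 × 0.42 = 4.620
Maximum at c = 9 (5.220 emerging adult offspring).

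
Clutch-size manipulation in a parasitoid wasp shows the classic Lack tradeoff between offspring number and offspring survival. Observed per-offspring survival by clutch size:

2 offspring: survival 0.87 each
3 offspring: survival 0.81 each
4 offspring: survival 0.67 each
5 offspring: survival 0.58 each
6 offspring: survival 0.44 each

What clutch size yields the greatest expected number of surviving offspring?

5

Expected surviving offspring = c × s(c):
  c=2: 2 × 0.87 = 1.740
  c=3: 3 × 0.81 = 2.430
  c=4: 4 × 0.67 = 2.680
  c=5: 5 × 0.58 = 2.900
  c=6: 6 × 0.44 = 2.640
Maximum at c = 5 (2.900 surviving offspring).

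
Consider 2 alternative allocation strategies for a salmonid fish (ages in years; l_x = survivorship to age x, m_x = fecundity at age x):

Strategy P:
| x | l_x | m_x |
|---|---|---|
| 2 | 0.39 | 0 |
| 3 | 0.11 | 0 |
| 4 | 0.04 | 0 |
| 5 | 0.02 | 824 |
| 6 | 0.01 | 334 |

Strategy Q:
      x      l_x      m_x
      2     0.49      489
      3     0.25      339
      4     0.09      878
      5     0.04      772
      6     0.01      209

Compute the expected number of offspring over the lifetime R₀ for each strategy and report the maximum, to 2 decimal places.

436.35

Strategy P: R₀ = 0.39×0 + 0.11×0 + 0.04×0 + 0.02×824 + 0.01×334 = 19.8200
Strategy Q: R₀ = 0.49×489 + 0.25×339 + 0.09×878 + 0.04×772 + 0.01×209 = 436.3500
Highest R₀: strategy Q with 436.3500.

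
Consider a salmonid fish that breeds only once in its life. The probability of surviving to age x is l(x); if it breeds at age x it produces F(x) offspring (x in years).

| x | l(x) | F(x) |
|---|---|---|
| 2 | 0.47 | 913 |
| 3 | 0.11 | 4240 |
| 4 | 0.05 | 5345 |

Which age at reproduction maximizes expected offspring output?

3

Expected offspring if breeding at age x = l(x) × F(x):
  age 2: 0.47 × 913 = 429.110
  age 3: 0.11 × 4240 = 466.400
  age 4: 0.05 × 5345 = 267.250
Maximum at age 3 (466.400).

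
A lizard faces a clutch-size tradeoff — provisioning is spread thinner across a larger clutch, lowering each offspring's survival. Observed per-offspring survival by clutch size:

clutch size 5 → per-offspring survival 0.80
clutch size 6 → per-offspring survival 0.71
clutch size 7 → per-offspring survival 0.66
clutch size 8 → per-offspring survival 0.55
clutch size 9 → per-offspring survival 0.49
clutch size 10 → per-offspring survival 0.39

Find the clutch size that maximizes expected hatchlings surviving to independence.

Expected hatchlings surviving to independence = c × s(c):
  c=5: 5 × 0.80 = 4.000
  c=6: 6 × 0.71 = 4.260
  c=7: 7 × 0.66 = 4.620
  c=8: 8 × 0.55 = 4.400
  c=9: 9 × 0.49 = 4.410
  c=10: 10 × 0.39 = 3.900
Maximum at c = 7 (4.620 hatchlings surviving to independence).

7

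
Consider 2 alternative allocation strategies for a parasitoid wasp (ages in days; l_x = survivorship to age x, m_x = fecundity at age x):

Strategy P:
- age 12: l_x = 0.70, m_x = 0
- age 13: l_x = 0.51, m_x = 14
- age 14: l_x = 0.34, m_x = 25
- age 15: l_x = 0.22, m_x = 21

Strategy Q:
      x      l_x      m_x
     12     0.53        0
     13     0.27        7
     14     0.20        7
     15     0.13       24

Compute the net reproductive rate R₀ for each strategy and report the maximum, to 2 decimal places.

Strategy P: R₀ = 0.70×0 + 0.51×14 + 0.34×25 + 0.22×21 = 20.2600
Strategy Q: R₀ = 0.53×0 + 0.27×7 + 0.20×7 + 0.13×24 = 6.4100
Highest R₀: strategy P with 20.2600.

20.26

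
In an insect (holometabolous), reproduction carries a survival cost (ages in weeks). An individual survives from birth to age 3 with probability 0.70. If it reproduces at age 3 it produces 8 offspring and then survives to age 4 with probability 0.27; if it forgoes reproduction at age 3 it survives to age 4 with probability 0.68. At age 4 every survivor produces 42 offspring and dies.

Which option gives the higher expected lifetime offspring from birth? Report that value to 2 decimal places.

19.99

breed at age 3: R₀ = 0.70 × (8 + 0.27 × 42) = 0.70 × 19.3400 = 13.5380
delay to age 4: R₀ = 0.70 × (0.68 × 42) = 0.70 × 28.5600 = 19.9920
Higher: delay to age 4 (19.9920).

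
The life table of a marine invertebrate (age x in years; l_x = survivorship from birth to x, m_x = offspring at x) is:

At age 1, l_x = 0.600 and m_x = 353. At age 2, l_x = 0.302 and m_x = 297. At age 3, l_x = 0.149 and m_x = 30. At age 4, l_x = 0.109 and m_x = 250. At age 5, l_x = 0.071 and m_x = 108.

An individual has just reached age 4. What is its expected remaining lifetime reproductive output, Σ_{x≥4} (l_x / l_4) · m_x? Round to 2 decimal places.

l_4 = 0.109. Conditional survival from age 4 to x is l_x / l_4.
  x=4: (0.109/0.109) × 250 = 250.0000
  x=5: (0.071/0.109) × 108 = 70.3486
Sum = 250.0000 + 70.3486 = 320.3486

320.35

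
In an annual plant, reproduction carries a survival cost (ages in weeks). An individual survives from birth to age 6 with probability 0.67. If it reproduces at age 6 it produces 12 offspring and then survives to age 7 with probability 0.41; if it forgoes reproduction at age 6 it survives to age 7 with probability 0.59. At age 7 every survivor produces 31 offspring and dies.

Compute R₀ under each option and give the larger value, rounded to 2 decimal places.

breed at age 6: R₀ = 0.67 × (12 + 0.41 × 31) = 0.67 × 24.7100 = 16.5557
delay to age 7: R₀ = 0.67 × (0.59 × 31) = 0.67 × 18.2900 = 12.2543
Higher: breed at age 6 (16.5557).

16.56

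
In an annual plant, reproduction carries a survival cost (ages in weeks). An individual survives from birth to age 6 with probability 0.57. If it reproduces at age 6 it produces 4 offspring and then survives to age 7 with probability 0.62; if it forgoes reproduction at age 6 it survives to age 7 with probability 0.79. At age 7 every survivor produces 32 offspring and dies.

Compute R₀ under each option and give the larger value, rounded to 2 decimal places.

14.41

breed at age 6: R₀ = 0.57 × (4 + 0.62 × 32) = 0.57 × 23.8400 = 13.5888
delay to age 7: R₀ = 0.57 × (0.79 × 32) = 0.57 × 25.2800 = 14.4096
Higher: delay to age 7 (14.4096).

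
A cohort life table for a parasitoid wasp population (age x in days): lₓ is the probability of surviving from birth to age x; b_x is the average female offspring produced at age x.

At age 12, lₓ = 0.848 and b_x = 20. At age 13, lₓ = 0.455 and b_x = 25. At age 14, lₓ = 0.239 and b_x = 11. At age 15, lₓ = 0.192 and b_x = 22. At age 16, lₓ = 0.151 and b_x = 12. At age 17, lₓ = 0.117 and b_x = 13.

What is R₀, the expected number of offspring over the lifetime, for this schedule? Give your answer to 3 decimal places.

R₀ = Σ lₓ b_x:
  age 12: 0.848 × 20 = 16.9600
  age 13: 0.455 × 25 = 11.3750
  age 14: 0.239 × 11 = 2.6290
  age 15: 0.192 × 22 = 4.2240
  age 16: 0.151 × 12 = 1.8120
  age 17: 0.117 × 13 = 1.5210
R₀ = 16.9600 + 11.3750 + 2.6290 + 4.2240 + 1.8120 + 1.5210 = 38.5210

38.521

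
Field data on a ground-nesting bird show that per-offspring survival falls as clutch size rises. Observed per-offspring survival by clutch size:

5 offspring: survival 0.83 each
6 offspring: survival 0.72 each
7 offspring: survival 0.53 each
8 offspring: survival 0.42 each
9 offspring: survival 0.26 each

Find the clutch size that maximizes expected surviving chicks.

Expected surviving chicks = c × s(c):
  c=5: 5 × 0.83 = 4.150
  c=6: 6 × 0.72 = 4.320
  c=7: 7 × 0.53 = 3.710
  c=8: 8 × 0.42 = 3.360
  c=9: 9 × 0.26 = 2.340
Maximum at c = 6 (4.320 surviving chicks).

6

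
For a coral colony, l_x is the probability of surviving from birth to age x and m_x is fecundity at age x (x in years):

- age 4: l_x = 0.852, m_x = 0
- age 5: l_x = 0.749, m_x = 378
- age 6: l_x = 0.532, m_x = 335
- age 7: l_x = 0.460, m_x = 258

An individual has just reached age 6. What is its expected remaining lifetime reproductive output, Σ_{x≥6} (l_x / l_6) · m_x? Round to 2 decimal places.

l_6 = 0.532. Conditional survival from age 6 to x is l_x / l_6.
  x=6: (0.532/0.532) × 335 = 335.0000
  x=7: (0.460/0.532) × 258 = 223.0827
Sum = 335.0000 + 223.0827 = 558.0827

558.08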